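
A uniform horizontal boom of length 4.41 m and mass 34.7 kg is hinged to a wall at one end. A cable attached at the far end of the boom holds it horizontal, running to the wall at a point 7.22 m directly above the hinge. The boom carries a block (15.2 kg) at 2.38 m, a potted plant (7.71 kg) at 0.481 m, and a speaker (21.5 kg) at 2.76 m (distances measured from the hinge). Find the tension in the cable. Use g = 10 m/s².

T ≈ 467 N

About the hinge:
Beam weight: 34.7 × 10 = 347 N down at 2.205 m → arm 2.205 m, τ = 347 × 2.205 = 765.1 N·m clockwise.
Block: 15.2 × 10 = 152 N down at 2.38 m → arm 2.38 m, τ = 152 × 2.38 = 361.8 N·m clockwise.
Potted plant: 7.71 × 10 = 77.1 N down at 0.481 m → arm 0.481 m, τ = 77.1 × 0.481 = 37.09 N·m clockwise.
Speaker: 21.5 × 10 = 215 N down at 2.76 m → arm 2.76 m, τ = 215 × 2.76 = 593.4 N·m clockwise.
Total clockwise load moment = 1757 N·m.
The cable tension T acts at 4.41 m; only its component perpendicular to the boom, T sinθ, produces torque. sinθ = h/√(h²+d²) = 7.22/√(7.22²+4.41²) = 0.8534.
Setting net torque to zero: T × 4.41 × 0.8534 = 1757 → T = 1757 / 3.763 = 467 N.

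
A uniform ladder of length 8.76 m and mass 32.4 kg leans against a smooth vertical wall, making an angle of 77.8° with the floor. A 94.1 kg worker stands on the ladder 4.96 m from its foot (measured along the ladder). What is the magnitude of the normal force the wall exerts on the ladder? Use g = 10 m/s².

N_wall ≈ 150 N

Taking torques about the foot of the ladder:
Ladder weight 32.4×10 = 324 N acts at 4.38 m along the ladder; its horizontal arm is 4.38·cos77.8° = 0.9256 m → τ = 299.9 N·m clockwise.
Worker: 94.1×10 = 941 N at 4.96 m → arm 1.048 m → τ = 986.2 N·m clockwise.
Wall normal N acts horizontally at the top; its moment arm is the height L sinθ = 8.76·sin77.8° = 8.562 m, counterclockwise.
Setting net torque to zero: N × 8.562 = 1286 → N = 150 N.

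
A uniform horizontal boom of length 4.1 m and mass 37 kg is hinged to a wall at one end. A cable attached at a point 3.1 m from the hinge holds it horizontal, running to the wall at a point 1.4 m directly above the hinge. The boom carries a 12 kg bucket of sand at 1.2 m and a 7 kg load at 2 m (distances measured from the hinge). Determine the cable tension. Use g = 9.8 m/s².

Sum moments about the hinge (the unknown hinge reaction has zero arm there).
Beam weight: 37 × 9.8 = 362.6 N down at 2.05 m → arm 2.05 m, τ = 362.6 × 2.05 = 743.3 N·m clockwise.
Bucket of sand: 12 × 9.8 = 117.6 N down at 1.2 m → arm 1.2 m, τ = 117.6 × 1.2 = 141.1 N·m clockwise.
Load: 7 × 9.8 = 68.6 N down at 2 m → arm 2 m, τ = 68.6 × 2 = 137.2 N·m clockwise.
Total clockwise load moment = 1022 N·m.
The cable tension T acts at 3.1 m; only its component perpendicular to the boom, T sinθ, produces torque. sinθ = h/√(h²+d²) = 1.4/√(1.4²+3.1²) = 0.4116.
For rotational equilibrium, T × 3.1 × 0.4116 = 1022, so T = 1022 / 1.276 = 801 N.

T ≈ 801 N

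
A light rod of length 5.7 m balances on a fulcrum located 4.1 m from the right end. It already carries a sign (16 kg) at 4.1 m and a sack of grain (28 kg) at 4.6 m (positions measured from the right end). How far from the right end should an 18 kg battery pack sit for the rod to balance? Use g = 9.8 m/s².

x ≈ 3.32 m from the right end

Take moments about the fulcrum (at 4.1 m from the right end).
Sign: acts at the fulcrum, moment arm 0 → no torque.
Sack of grain: 28 × 9.8 = 274.4 N down at 4.6 m → arm 0.5 m, τ = 274.4 × 0.5 = 137.2 N·m counterclockwise.
Net moment of existing loads = 137.2 N·m counterclockwise.
The battery pack weighs 18 × 9.8 = 176.4 N and must supply an equal clockwise moment, so its lever arm about the fulcrum is 137.2 / 176.4 = 0.778 m.
That puts it at 4.1 − 0.778 = 3.32 m from the right end.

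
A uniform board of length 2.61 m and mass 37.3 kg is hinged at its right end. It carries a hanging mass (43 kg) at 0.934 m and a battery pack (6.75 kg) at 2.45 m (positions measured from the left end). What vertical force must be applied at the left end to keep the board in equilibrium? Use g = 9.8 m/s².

Take moments about the right end.
Beam weight: 37.3 × 9.8 = 365.5 N down at 1.305 m → arm 1.305 m, τ = 365.5 × 1.305 = 477 N·m counterclockwise.
Hanging mass: 43 × 9.8 = 421.4 N down at 0.934 m → arm 1.676 m, τ = 421.4 × 1.676 = 706.3 N·m counterclockwise.
Battery pack: 6.75 × 9.8 = 66.15 N down at 2.45 m → arm 0.16 m, τ = 66.15 × 0.16 = 10.58 N·m counterclockwise.
Net moment of the loads = 1194 N·m counterclockwise.
The upward force F acts at the left end, arm 2.61 m, giving F × 2.61 clockwise.
Στ = 0 ⇒ F × 2.61 = 1194 ⇒ F = 1194 / 2.61 = 457 N.

F ≈ 457 N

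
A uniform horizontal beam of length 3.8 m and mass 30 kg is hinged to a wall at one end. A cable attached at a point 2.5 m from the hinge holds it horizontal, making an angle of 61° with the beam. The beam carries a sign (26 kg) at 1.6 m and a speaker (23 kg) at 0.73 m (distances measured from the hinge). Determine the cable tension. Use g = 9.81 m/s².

T ≈ 518 N

About the hinge:
Beam weight: 30 × 9.81 = 294.3 N down at 1.9 m → arm 1.9 m, τ = 294.3 × 1.9 = 559.2 N·m clockwise.
Sign: 26 × 9.81 = 255.1 N down at 1.6 m → arm 1.6 m, τ = 255.1 × 1.6 = 408.2 N·m clockwise.
Speaker: 23 × 9.81 = 225.6 N down at 0.73 m → arm 0.73 m, τ = 225.6 × 0.73 = 164.7 N·m clockwise.
Total clockwise load moment = 1132 N·m.
The cable tension T acts at 2.5 m; only its component perpendicular to the beam, T sinθ, produces torque. sin 61° = 0.8746.
Setting net torque to zero: T × 2.5 × 0.8746 = 1132 → T = 1132 / 2.187 = 518 N.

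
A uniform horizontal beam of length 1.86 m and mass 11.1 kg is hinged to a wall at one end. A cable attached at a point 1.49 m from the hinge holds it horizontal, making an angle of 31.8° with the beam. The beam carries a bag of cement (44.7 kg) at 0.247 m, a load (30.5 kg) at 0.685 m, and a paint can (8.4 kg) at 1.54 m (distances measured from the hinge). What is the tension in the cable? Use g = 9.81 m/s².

Take moments about the hinge.
Beam weight: 11.1 × 9.81 = 108.9 N down at 0.93 m → arm 0.93 m, τ = 108.9 × 0.93 = 101.3 N·m clockwise.
Bag of cement: 44.7 × 9.81 = 438.5 N down at 0.247 m → arm 0.247 m, τ = 438.5 × 0.247 = 108.3 N·m clockwise.
Load: 30.5 × 9.81 = 299.2 N down at 0.685 m → arm 0.685 m, τ = 299.2 × 0.685 = 205 N·m clockwise.
Paint can: 8.4 × 9.81 = 82.4 N down at 1.54 m → arm 1.54 m, τ = 82.4 × 1.54 = 126.9 N·m clockwise.
Total clockwise load moment = 541.5 N·m.
The cable tension T acts at 1.49 m; only its component perpendicular to the beam, T sinθ, produces torque. sin 31.8° = 0.527.
Balancing moments: T × 1.49 × 0.527 = 541.5, giving T = 541.5 / 0.7852 = 690 N.

T ≈ 690 N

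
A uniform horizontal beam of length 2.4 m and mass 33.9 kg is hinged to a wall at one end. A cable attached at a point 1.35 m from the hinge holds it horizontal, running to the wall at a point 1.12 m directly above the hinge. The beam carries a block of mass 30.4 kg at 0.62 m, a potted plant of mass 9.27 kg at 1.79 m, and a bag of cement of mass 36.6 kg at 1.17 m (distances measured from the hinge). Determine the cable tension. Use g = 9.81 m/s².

T ≈ 1350 N

Choose the hinge as the axis so the unknown hinge reaction has zero arm there.
Beam weight: 33.9 × 9.81 = 332.6 N down at 1.2 m → arm 1.2 m, τ = 332.6 × 1.2 = 399.1 N·m clockwise.
Block: 30.4 × 9.81 = 298.2 N down at 0.62 m → arm 0.62 m, τ = 298.2 × 0.62 = 184.9 N·m clockwise.
Potted plant: 9.27 × 9.81 = 90.94 N down at 1.79 m → arm 1.79 m, τ = 90.94 × 1.79 = 162.8 N·m clockwise.
Bag of cement: 36.6 × 9.81 = 359 N down at 1.17 m → arm 1.17 m, τ = 359 × 1.17 = 420 N·m clockwise.
Total clockwise load moment = 1167 N·m.
The cable tension T acts at 1.35 m; only its component perpendicular to the beam, T sinθ, produces torque. sinθ = h/√(h²+d²) = 1.12/√(1.12²+1.35²) = 0.6385.
Balancing moments: T × 1.35 × 0.6385 = 1167, giving T = 1167 / 0.862 = 1350 N.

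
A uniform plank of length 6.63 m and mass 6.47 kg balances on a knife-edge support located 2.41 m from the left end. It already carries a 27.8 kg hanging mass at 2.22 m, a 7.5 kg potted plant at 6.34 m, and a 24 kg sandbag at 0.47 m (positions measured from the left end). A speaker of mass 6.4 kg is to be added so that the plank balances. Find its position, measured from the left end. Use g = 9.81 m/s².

Taking torques about the knife-edge support (at 2.41 m from the left end):
Beam weight: 6.47 × 9.81 = 63.47 N down at 3.315 m → arm 0.905 m, τ = 63.47 × 0.905 = 57.44 N·m clockwise.
Hanging mass: 27.8 × 9.81 = 272.7 N down at 2.22 m → arm 0.19 m, τ = 272.7 × 0.19 = 51.81 N·m counterclockwise.
Potted plant: 7.5 × 9.81 = 73.58 N down at 6.34 m → arm 3.93 m, τ = 73.58 × 3.93 = 289.2 N·m clockwise.
Sandbag: 24 × 9.81 = 235.4 N down at 0.47 m → arm 1.94 m, τ = 235.4 × 1.94 = 456.7 N·m counterclockwise.
Net moment of existing loads = 161.9 N·m counterclockwise.
The speaker weighs 6.4 × 9.81 = 62.78 N and must supply an equal clockwise moment, so its lever arm about the knife-edge support is 161.9 / 62.78 = 2.58 m.
That puts it at 2.41 + 2.58 = 4.99 m from the left end.

x ≈ 4.99 m from the left end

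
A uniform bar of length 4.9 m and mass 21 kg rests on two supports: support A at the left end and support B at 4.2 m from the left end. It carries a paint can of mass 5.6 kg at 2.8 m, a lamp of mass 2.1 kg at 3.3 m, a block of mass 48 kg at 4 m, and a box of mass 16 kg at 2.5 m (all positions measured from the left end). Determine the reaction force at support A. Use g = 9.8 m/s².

R_A ≈ 194 N

Take moments about support B.
Beam weight: 21 × 9.8 = 205.8 N down at 2.45 m → arm 1.75 m, τ = 205.8 × 1.75 = 360.2 N·m counterclockwise.
Paint can: 5.6 × 9.8 = 54.88 N down at 2.8 m → arm 1.4 m, τ = 54.88 × 1.4 = 76.83 N·m counterclockwise.
Lamp: 2.1 × 9.8 = 20.58 N down at 3.3 m → arm 0.9 m, τ = 20.58 × 0.9 = 18.52 N·m counterclockwise.
Block: 48 × 9.8 = 470.4 N down at 4 m → arm 0.2 m, τ = 470.4 × 0.2 = 94.08 N·m counterclockwise.
Box: 16 × 9.8 = 156.8 N down at 2.5 m → arm 1.7 m, τ = 156.8 × 1.7 = 266.6 N·m counterclockwise.
Net load moment about support B = 816.2 N·m counterclockwise.
Reaction R at support A is upward at 0 m, arm 4.2 m → moment R × 4.2 clockwise.
Setting net torque to zero: R × 4.2 = 816.2 → R = 194 N.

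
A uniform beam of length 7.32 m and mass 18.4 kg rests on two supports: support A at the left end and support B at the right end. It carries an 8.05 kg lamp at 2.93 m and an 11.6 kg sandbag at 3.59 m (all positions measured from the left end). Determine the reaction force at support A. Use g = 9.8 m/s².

R_A ≈ 195 N

Sum moments about support B (its reaction then has zero moment arm).
Beam weight: 18.4 × 9.8 = 180.3 N down at 3.66 m → arm 3.66 m, τ = 180.3 × 3.66 = 659.9 N·m counterclockwise.
Lamp: 8.05 × 9.8 = 78.89 N down at 2.93 m → arm 4.39 m, τ = 78.89 × 4.39 = 346.3 N·m counterclockwise.
Sandbag: 11.6 × 9.8 = 113.7 N down at 3.59 m → arm 3.73 m, τ = 113.7 × 3.73 = 424.1 N·m counterclockwise.
Net load moment about support B = 1430 N·m counterclockwise.
Reaction R at support A is upward at 0 m, arm 7.32 m → moment R × 7.32 clockwise.
Balancing moments: R × 7.32 = 1430, giving R = 195 N.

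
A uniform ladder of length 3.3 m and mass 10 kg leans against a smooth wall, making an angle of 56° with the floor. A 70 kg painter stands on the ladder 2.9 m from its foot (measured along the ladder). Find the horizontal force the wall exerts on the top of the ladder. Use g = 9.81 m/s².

N_wall ≈ 440 N

Taking torques about the foot of the ladder:
Ladder weight 10×9.81 = 98.1 N acts at 1.65 m along the ladder; its horizontal arm is 1.65·cos56° = 0.9227 m → τ = 90.52 N·m clockwise.
Painter: 70×9.81 = 686.7 N at 2.9 m → arm 1.622 m → τ = 1114 N·m clockwise.
Wall normal N acts horizontally at the top; its moment arm is the height L sinθ = 3.3·sin56° = 2.736 m, counterclockwise.
Setting net torque to zero: N × 2.736 = 1205 → N = 440 N.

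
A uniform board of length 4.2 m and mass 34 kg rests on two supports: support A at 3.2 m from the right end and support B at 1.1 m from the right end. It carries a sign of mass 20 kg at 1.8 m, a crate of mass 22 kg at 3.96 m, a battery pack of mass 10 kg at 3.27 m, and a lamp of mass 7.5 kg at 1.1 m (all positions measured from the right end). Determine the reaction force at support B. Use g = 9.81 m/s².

About support A:
Beam weight: 34 × 9.81 = 333.5 N down at 2.1 m → arm 1.1 m, τ = 333.5 × 1.1 = 366.9 N·m clockwise.
Sign: 20 × 9.81 = 196.2 N down at 1.8 m → arm 1.4 m, τ = 196.2 × 1.4 = 274.7 N·m clockwise.
Crate: 22 × 9.81 = 215.8 N down at 3.96 m → arm 0.76 m, τ = 215.8 × 0.76 = 164 N·m counterclockwise.
Battery pack: 10 × 9.81 = 98.1 N down at 3.27 m → arm 0.07 m, τ = 98.1 × 0.07 = 6.867 N·m counterclockwise.
Lamp: 7.5 × 9.81 = 73.58 N down at 1.1 m → arm 2.1 m, τ = 73.58 × 2.1 = 154.5 N·m clockwise.
Net load moment about support A = 625.2 N·m clockwise.
Reaction R at support B is upward at 1.1 m, arm 2.1 m → moment R × 2.1 counterclockwise.
Setting net torque to zero: R × 2.1 = 625.2 → R = 298 N.

R_B ≈ 298 N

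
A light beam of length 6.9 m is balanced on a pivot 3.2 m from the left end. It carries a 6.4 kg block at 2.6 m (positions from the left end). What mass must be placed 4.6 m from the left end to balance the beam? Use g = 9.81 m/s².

Taking torques about the pivot (at 3.2 m from the left end):
Block: 6.4 × 9.81 = 62.78 N down at 2.6 m → arm 0.6 m, τ = 62.78 × 0.6 = 37.67 N·m counterclockwise.
Net moment of known loads = 37.67 N·m counterclockwise.
An unknown mass m at 4.6 m has arm 1.4 m; its moment is m·g·1.4 clockwise.
Balancing moments: m × 9.81 × 1.4 = 37.67, giving m = 37.67 / (9.81 × 1.4) = 2.74 kg.

m ≈ 2.74 kg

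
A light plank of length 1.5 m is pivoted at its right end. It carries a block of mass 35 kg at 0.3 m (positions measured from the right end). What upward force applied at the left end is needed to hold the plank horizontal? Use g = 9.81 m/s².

Sum moments about the right end (the unknown pivot reaction has zero arm there).
Block: 35 × 9.81 = 343.4 N down at 0.3 m → arm 0.3 m, τ = 343.4 × 0.3 = 103 N·m counterclockwise.
Net moment of the loads = 103 N·m counterclockwise.
The upward force F acts at the left end, arm 1.5 m, giving F × 1.5 clockwise.
Στ = 0 ⇒ F × 1.5 = 103 ⇒ F = 103 / 1.5 = 68.7 N.

F ≈ 68.7 N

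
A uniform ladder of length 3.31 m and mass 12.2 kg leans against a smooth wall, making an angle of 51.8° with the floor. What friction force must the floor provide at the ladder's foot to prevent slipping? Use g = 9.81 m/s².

f ≈ 47.1 N

Take moments about the foot of the ladder.
Ladder weight 12.2×9.81 = 119.7 N acts at 1.655 m along the ladder; its horizontal arm is 1.655·cos51.8° = 1.023 m → τ = 122.5 N·m clockwise.
Wall normal N acts horizontally at the top; its moment arm is the height L sinθ = 3.31·sin51.8° = 2.601 m, counterclockwise.
Balancing moments: N × 2.601 = 122.5, giving N = 47.1 N.
ΣFx = 0: friction at the foot balances the wall's push, so f = N_wall = 47.1 N.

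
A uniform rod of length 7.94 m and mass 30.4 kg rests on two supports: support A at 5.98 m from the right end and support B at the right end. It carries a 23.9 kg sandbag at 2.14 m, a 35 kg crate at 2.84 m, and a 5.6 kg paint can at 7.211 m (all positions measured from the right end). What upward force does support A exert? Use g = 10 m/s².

R_A ≈ 521 N

Taking torques about support B:
Beam weight: 30.4 × 10 = 304 N down at 3.97 m → arm 3.97 m, τ = 304 × 3.97 = 1207 N·m counterclockwise.
Sandbag: 23.9 × 10 = 239 N down at 2.14 m → arm 2.14 m, τ = 239 × 2.14 = 511.5 N·m counterclockwise.
Crate: 35 × 10 = 350 N down at 2.84 m → arm 2.84 m, τ = 350 × 2.84 = 994 N·m counterclockwise.
Paint can: 5.6 × 10 = 56 N down at 7.211 m → arm 7.211 m, τ = 56 × 7.211 = 403.8 N·m counterclockwise.
Net load moment about support B = 3116 N·m counterclockwise.
Reaction R at support A is upward at 5.98 m, arm 5.98 m → moment R × 5.98 clockwise.
Balancing moments: R × 5.98 = 3116, giving R = 521 N.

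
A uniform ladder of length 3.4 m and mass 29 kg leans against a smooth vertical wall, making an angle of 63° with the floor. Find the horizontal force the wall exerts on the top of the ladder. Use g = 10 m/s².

Taking torques about the foot of the ladder:
Ladder weight 29×10 = 290 N acts at 1.7 m along the ladder; its horizontal arm is 1.7·cos63° = 0.7718 m → τ = 223.8 N·m clockwise.
Wall normal N acts horizontally at the top; its moment arm is the height L sinθ = 3.4·sin63° = 3.029 m, counterclockwise.
Balancing moments: N × 3.029 = 223.8, giving N = 73.9 N.

N_wall ≈ 73.9 N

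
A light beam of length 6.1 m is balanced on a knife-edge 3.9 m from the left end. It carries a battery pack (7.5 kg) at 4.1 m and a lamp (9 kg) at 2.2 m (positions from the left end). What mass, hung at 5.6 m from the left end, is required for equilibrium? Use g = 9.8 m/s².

m ≈ 8.12 kg

About the knife-edge (at 3.9 m from the left end):
Battery pack: 7.5 × 9.8 = 73.5 N down at 4.1 m → arm 0.2 m, τ = 73.5 × 0.2 = 14.7 N·m clockwise.
Lamp: 9 × 9.8 = 88.2 N down at 2.2 m → arm 1.7 m, τ = 88.2 × 1.7 = 149.9 N·m counterclockwise.
Net moment of known loads = 135.2 N·m counterclockwise.
An unknown mass m at 5.6 m has arm 1.7 m; its moment is m·g·1.7 clockwise.
Balancing moments: m × 9.8 × 1.7 = 135.2, giving m = 135.2 / (9.8 × 1.7) = 8.12 kg.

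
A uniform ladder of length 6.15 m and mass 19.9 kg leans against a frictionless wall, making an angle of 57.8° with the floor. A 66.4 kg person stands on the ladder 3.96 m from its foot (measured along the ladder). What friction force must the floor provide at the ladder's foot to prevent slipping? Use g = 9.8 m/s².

About the foot of the ladder:
Ladder weight 19.9×9.8 = 195 N acts at 3.075 m along the ladder; its horizontal arm is 3.075·cos57.8° = 1.639 m → τ = 319.6 N·m clockwise.
Person: 66.4×9.8 = 650.7 N at 3.96 m → arm 2.11 m → τ = 1373 N·m clockwise.
Wall normal N acts horizontally at the top; its moment arm is the height L sinθ = 6.15·sin57.8° = 5.204 m, counterclockwise.
For rotational equilibrium, N × 5.204 = 1693, so N = 325 N.
ΣFx = 0: friction at the foot balances the wall's push, so f = N_wall = 325 N.

f ≈ 325 N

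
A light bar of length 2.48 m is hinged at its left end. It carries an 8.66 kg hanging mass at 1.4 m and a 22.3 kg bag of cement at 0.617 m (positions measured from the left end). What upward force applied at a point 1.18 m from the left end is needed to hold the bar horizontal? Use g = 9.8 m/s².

F ≈ 215 N

Choose the left end as the axis so the unknown pivot reaction has zero arm there.
Hanging mass: 8.66 × 9.8 = 84.87 N down at 1.4 m → arm 1.4 m, τ = 84.87 × 1.4 = 118.8 N·m clockwise.
Bag of cement: 22.3 × 9.8 = 218.5 N down at 0.617 m → arm 0.617 m, τ = 218.5 × 0.617 = 134.8 N·m clockwise.
Net moment of the loads = 253.6 N·m clockwise.
The upward force F acts at a point 1.18 m from the left end, arm 1.18 m, giving F × 1.18 counterclockwise.
For rotational equilibrium, F × 1.18 = 253.6, so F = 253.6 / 1.18 = 215 N.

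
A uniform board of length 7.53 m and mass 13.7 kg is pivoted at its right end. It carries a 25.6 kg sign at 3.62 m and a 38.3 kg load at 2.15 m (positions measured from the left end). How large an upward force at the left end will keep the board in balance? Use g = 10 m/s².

F ≈ 475 N

Take moments about the right end.
Beam weight: 13.7 × 10 = 137 N down at 3.765 m → arm 3.765 m, τ = 137 × 3.765 = 515.8 N·m counterclockwise.
Sign: 25.6 × 10 = 256 N down at 3.62 m → arm 3.91 m, τ = 256 × 3.91 = 1001 N·m counterclockwise.
Load: 38.3 × 10 = 383 N down at 2.15 m → arm 5.38 m, τ = 383 × 5.38 = 2061 N·m counterclockwise.
Net moment of the loads = 3578 N·m counterclockwise.
The upward force F acts at the left end, arm 7.53 m, giving F × 7.53 clockwise.
Στ = 0 ⇒ F × 7.53 = 3578 ⇒ F = 3578 / 7.53 = 475 N.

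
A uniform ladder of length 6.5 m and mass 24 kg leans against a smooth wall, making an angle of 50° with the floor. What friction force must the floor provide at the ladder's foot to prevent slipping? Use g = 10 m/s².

f ≈ 101 N

Choose the foot of the ladder as the axis so the floor normal and friction both act there and drop out.
Ladder weight 24×10 = 240 N acts at 3.25 m along the ladder; its horizontal arm is 3.25·cos50° = 2.089 m → τ = 501.4 N·m clockwise.
Wall normal N acts horizontally at the top; its moment arm is the height L sinθ = 6.5·sin50° = 4.979 m, counterclockwise.
Balancing moments: N × 4.979 = 501.4, giving N = 101 N.
ΣFx = 0: friction at the foot balances the wall's push, so f = N_wall = 101 N.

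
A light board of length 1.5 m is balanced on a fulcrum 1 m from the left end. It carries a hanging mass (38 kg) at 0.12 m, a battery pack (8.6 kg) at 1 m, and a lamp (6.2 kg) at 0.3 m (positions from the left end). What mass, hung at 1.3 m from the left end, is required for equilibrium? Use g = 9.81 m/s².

m ≈ 126 kg

About the fulcrum (at 1 m from the left end):
Hanging mass: 38 × 9.81 = 372.8 N down at 0.12 m → arm 0.88 m, τ = 372.8 × 0.88 = 328.1 N·m counterclockwise.
Battery pack: acts at the fulcrum, moment arm 0 → no torque.
Lamp: 6.2 × 9.81 = 60.82 N down at 0.3 m → arm 0.7 m, τ = 60.82 × 0.7 = 42.57 N·m counterclockwise.
Net moment of known loads = 370.7 N·m counterclockwise.
An unknown mass m at 1.3 m has arm 0.3 m; its moment is m·g·0.3 clockwise.
Balancing moments: m × 9.81 × 0.3 = 370.7, giving m = 370.7 / (9.81 × 0.3) = 126 kg.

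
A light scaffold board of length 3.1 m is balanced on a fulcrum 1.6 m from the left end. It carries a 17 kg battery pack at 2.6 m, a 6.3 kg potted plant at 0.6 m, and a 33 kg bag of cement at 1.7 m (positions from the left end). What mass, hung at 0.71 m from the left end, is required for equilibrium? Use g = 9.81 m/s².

About the fulcrum (at 1.6 m from the left end):
Battery pack: 17 × 9.81 = 166.8 N down at 2.6 m → arm 1 m, τ = 166.8 × 1 = 166.8 N·m clockwise.
Potted plant: 6.3 × 9.81 = 61.8 N down at 0.6 m → arm 1 m, τ = 61.8 × 1 = 61.8 N·m counterclockwise.
Bag of cement: 33 × 9.81 = 323.7 N down at 1.7 m → arm 0.1 m, τ = 323.7 × 0.1 = 32.37 N·m clockwise.
Net moment of known loads = 137.4 N·m clockwise.
An unknown mass m at 0.71 m has arm 0.89 m; its moment is m·g·0.89 counterclockwise.
Setting net torque to zero: m × 9.81 × 0.89 = 137.4 → m = 137.4 / (9.81 × 0.89) = 15.7 kg.

m ≈ 15.7 kg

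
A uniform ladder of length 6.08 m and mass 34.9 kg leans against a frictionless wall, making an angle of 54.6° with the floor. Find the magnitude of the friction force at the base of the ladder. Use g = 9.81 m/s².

f ≈ 122 N

Taking torques about the foot of the ladder:
Ladder weight 34.9×9.81 = 342.4 N acts at 3.04 m along the ladder; its horizontal arm is 3.04·cos54.6° = 1.761 m → τ = 603 N·m clockwise.
Wall normal N acts horizontally at the top; its moment arm is the height L sinθ = 6.08·sin54.6° = 4.956 m, counterclockwise.
Balancing moments: N × 4.956 = 603, giving N = 122 N.
ΣFx = 0: friction at the foot balances the wall's push, so f = N_wall = 122 N.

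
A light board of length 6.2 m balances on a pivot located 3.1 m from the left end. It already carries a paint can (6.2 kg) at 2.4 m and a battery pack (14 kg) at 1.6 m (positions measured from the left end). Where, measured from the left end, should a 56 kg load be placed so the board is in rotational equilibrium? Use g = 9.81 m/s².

Take moments about the pivot (at 3.1 m from the left end).
Paint can: 6.2 × 9.81 = 60.82 N down at 2.4 m → arm 0.7 m, τ = 60.82 × 0.7 = 42.57 N·m counterclockwise.
Battery pack: 14 × 9.81 = 137.3 N down at 1.6 m → arm 1.5 m, τ = 137.3 × 1.5 = 206 N·m counterclockwise.
Net moment of existing loads = 248.6 N·m counterclockwise.
The load weighs 56 × 9.81 = 549.4 N and must supply an equal clockwise moment, so its lever arm about the pivot is 248.6 / 549.4 = 0.452 m.
That puts it at 3.1 + 0.452 = 3.55 m from the left end.

x ≈ 3.55 m from the left end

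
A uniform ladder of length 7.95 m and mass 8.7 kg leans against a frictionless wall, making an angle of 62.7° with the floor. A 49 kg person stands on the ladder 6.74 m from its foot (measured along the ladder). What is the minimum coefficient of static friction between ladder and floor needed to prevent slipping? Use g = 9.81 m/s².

μ_min ≈ 0.411

About the foot of the ladder:
Ladder weight 8.7×9.81 = 85.35 N acts at 3.975 m along the ladder; its horizontal arm is 3.975·cos62.7° = 1.823 m → τ = 155.6 N·m clockwise.
Person: 49×9.81 = 480.7 N at 6.74 m → arm 3.091 m → τ = 1486 N·m clockwise.
Wall normal N acts horizontally at the top; its moment arm is the height L sinθ = 7.95·sin62.7° = 7.065 m, counterclockwise.
Balancing moments: N × 7.065 = 1642, giving N = 232.4 N.
ΣFx = 0 ⇒ f = N_wall = 232.4 N. ΣFy = 0 ⇒ N_floor = 566 N.
μ_min = f / N_floor = 232.4 / 566 = 0.411.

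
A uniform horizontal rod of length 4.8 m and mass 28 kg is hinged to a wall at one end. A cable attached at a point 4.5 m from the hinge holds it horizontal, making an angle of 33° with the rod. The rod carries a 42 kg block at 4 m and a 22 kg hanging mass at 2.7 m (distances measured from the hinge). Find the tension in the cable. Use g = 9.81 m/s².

T ≈ 1180 N

Taking torques about the hinge:
Beam weight: 28 × 9.81 = 274.7 N down at 2.4 m → arm 2.4 m, τ = 274.7 × 2.4 = 659.3 N·m clockwise.
Block: 42 × 9.81 = 412 N down at 4 m → arm 4 m, τ = 412 × 4 = 1648 N·m clockwise.
Hanging mass: 22 × 9.81 = 215.8 N down at 2.7 m → arm 2.7 m, τ = 215.8 × 2.7 = 582.7 N·m clockwise.
Total clockwise load moment = 2890 N·m.
The cable tension T acts at 4.5 m; only its component perpendicular to the rod, T sinθ, produces torque. sin 33° = 0.5446.
For rotational equilibrium, T × 4.5 × 0.5446 = 2890, so T = 2890 / 2.451 = 1180 N.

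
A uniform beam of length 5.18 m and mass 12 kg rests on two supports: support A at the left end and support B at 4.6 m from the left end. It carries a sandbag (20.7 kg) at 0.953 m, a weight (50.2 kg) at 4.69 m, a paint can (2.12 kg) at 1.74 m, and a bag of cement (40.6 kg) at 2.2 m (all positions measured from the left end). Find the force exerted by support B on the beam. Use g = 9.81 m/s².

Choose support A as the axis so its reaction then has zero moment arm.
Beam weight: 12 × 9.81 = 117.7 N down at 2.59 m → arm 2.59 m, τ = 117.7 × 2.59 = 304.8 N·m clockwise.
Sandbag: 20.7 × 9.81 = 203.1 N down at 0.953 m → arm 0.953 m, τ = 203.1 × 0.953 = 193.6 N·m clockwise.
Weight: 50.2 × 9.81 = 492.5 N down at 4.69 m → arm 4.69 m, τ = 492.5 × 4.69 = 2310 N·m clockwise.
Paint can: 2.12 × 9.81 = 20.8 N down at 1.74 m → arm 1.74 m, τ = 20.8 × 1.74 = 36.19 N·m clockwise.
Bag of cement: 40.6 × 9.81 = 398.3 N down at 2.2 m → arm 2.2 m, τ = 398.3 × 2.2 = 876.3 N·m clockwise.
Net load moment about support A = 3721 N·m clockwise.
Reaction R at support B is upward at 4.6 m, arm 4.6 m → moment R × 4.6 counterclockwise.
Balancing moments: R × 4.6 = 3721, giving R = 809 N.

R_B ≈ 809 N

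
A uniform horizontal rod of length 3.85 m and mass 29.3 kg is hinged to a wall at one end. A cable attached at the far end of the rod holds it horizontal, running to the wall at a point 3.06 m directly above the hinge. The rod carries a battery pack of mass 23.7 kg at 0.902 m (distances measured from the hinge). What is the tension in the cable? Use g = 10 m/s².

T ≈ 325 N

Taking torques about the hinge:
Beam weight: 29.3 × 10 = 293 N down at 1.925 m → arm 1.925 m, τ = 293 × 1.925 = 564 N·m clockwise.
Battery pack: 23.7 × 10 = 237 N down at 0.902 m → arm 0.902 m, τ = 237 × 0.902 = 213.8 N·m clockwise.
Total clockwise load moment = 777.8 N·m.
The cable tension T acts at 3.85 m; only its component perpendicular to the rod, T sinθ, produces torque. sinθ = h/√(h²+d²) = 3.06/√(3.06²+3.85²) = 0.6222.
Balancing moments: T × 3.85 × 0.6222 = 777.8, giving T = 777.8 / 2.395 = 325 N.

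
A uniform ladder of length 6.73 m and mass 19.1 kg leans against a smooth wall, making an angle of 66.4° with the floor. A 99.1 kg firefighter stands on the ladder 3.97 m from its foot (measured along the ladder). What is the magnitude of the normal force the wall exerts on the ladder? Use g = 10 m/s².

Take moments about the foot of the ladder.
Ladder weight 19.1×10 = 191 N acts at 3.365 m along the ladder; its horizontal arm is 3.365·cos66.4° = 1.347 m → τ = 257.3 N·m clockwise.
Firefighter: 99.1×10 = 991 N at 3.97 m → arm 1.589 m → τ = 1575 N·m clockwise.
Wall normal N acts horizontally at the top; its moment arm is the height L sinθ = 6.73·sin66.4° = 6.167 m, counterclockwise.
Setting net torque to zero: N × 6.167 = 1832 → N = 297 N.

N_wall ≈ 297 N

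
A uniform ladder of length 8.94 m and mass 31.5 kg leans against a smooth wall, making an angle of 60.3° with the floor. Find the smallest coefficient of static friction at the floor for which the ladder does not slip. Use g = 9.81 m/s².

μ_min ≈ 0.285

Sum moments about the foot of the ladder (the floor normal and friction both act there and drop out).
Ladder weight 31.5×9.81 = 309 N acts at 4.47 m along the ladder; its horizontal arm is 4.47·cos60.3° = 2.215 m → τ = 684.4 N·m clockwise.
Wall normal N acts horizontally at the top; its moment arm is the height L sinθ = 8.94·sin60.3° = 7.766 m, counterclockwise.
Balancing moments: N × 7.766 = 684.4, giving N = 88.13 N.
ΣFx = 0 ⇒ f = N_wall = 88.13 N. ΣFy = 0 ⇒ N_floor = 309 N.
μ_min = f / N_floor = 88.13 / 309 = 0.285.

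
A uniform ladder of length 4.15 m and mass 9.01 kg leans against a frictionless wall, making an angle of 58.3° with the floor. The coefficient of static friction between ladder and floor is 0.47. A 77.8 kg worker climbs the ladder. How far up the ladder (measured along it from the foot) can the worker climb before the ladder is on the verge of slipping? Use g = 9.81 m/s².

d ≈ 3.28 m

Sum moments about the foot of the ladder (the floor normal and friction both act there and drop out).
Ladder weight 9.01×9.81 = 88.39 N acts at 2.075 m along the ladder; its horizontal arm is 2.075·cos58.3° = 1.09 m → τ = 96.35 N·m clockwise.
Worker weight 77.8×9.81 = 763.2 N at distance d → arm d·cos58.3° → τ = 763.2·d·0.5255 clockwise.
Wall normal N at the top has arm L sinθ = 3.531 m counterclockwise, so Στ = 0 gives N·3.531 = 96.35 + 401.1·d.
ΣFy = 0 ⇒ N_floor = 851.6 N, so the maximum friction is μ_s·N_floor = 0.47×851.6 = 400.3 N. ΣFx = 0 ⇒ N_wall = f, so at the slipping point N = 400.3 N.
Substituting: 400.3×3.531 = 96.35 + 401.1·d ⇒ d = (1413 − 96.35) / 401.1 = 3.28 m.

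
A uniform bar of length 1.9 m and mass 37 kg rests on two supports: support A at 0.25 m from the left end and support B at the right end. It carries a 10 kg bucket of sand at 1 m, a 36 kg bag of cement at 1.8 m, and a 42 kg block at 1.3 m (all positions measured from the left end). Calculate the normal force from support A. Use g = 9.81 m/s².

R_A ≈ 434 N

Sum moments about support B (its reaction then has zero moment arm).
Beam weight: 37 × 9.81 = 363 N down at 0.95 m → arm 0.95 m, τ = 363 × 0.95 = 344.8 N·m counterclockwise.
Bucket of sand: 10 × 9.81 = 98.1 N down at 1 m → arm 0.9 m, τ = 98.1 × 0.9 = 88.29 N·m counterclockwise.
Bag of cement: 36 × 9.81 = 353.2 N down at 1.8 m → arm 0.1 m, τ = 353.2 × 0.1 = 35.32 N·m counterclockwise.
Block: 42 × 9.81 = 412 N down at 1.3 m → arm 0.6 m, τ = 412 × 0.6 = 247.2 N·m counterclockwise.
Net load moment about support B = 715.6 N·m counterclockwise.
Reaction R at support A is upward at 0.25 m, arm 1.65 m → moment R × 1.65 clockwise.
Setting net torque to zero: R × 1.65 = 715.6 → R = 434 N.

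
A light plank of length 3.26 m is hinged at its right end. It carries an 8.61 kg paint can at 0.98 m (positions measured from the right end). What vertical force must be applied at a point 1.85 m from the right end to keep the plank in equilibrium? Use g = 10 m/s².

Take moments about the right end.
Paint can: 8.61 × 10 = 86.1 N down at 0.98 m → arm 0.98 m, τ = 86.1 × 0.98 = 84.38 N·m counterclockwise.
Net moment of the loads = 84.38 N·m counterclockwise.
The upward force F acts at a point 1.85 m from the right end, arm 1.85 m, giving F × 1.85 clockwise.
For rotational equilibrium, F × 1.85 = 84.38, so F = 84.38 / 1.85 = 45.6 N.

F ≈ 45.6 N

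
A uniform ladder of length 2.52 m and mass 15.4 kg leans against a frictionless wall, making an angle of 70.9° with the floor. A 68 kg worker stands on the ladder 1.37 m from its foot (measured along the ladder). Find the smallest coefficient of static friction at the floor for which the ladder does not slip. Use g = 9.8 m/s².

About the foot of the ladder:
Ladder weight 15.4×9.8 = 150.9 N acts at 1.26 m along the ladder; its horizontal arm is 1.26·cos70.9° = 0.4123 m → τ = 62.22 N·m clockwise.
Worker: 68×9.8 = 666.4 N at 1.37 m → arm 0.4483 m → τ = 298.7 N·m clockwise.
Wall normal N acts horizontally at the top; its moment arm is the height L sinθ = 2.52·sin70.9° = 2.381 m, counterclockwise.
Στ = 0 ⇒ N × 2.381 = 360.9 ⇒ N = 151.6 N.
ΣFx = 0 ⇒ f = N_wall = 151.6 N. ΣFy = 0 ⇒ N_floor = 817.3 N.
μ_min = f / N_floor = 151.6 / 817.3 = 0.185.

μ_min ≈ 0.185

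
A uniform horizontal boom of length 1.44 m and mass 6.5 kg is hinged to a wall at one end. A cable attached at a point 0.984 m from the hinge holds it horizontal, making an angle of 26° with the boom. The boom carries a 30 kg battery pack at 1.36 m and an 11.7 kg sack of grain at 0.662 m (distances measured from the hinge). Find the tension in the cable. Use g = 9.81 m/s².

Taking torques about the hinge:
Beam weight: 6.5 × 9.81 = 63.77 N down at 0.72 m → arm 0.72 m, τ = 63.77 × 0.72 = 45.91 N·m clockwise.
Battery pack: 30 × 9.81 = 294.3 N down at 1.36 m → arm 1.36 m, τ = 294.3 × 1.36 = 400.2 N·m clockwise.
Sack of grain: 11.7 × 9.81 = 114.8 N down at 0.662 m → arm 0.662 m, τ = 114.8 × 0.662 = 76 N·m clockwise.
Total clockwise load moment = 522.1 N·m.
The cable tension T acts at 0.984 m; only its component perpendicular to the boom, T sinθ, produces torque. sin 26° = 0.4384.
Balancing moments: T × 0.984 × 0.4384 = 522.1, giving T = 522.1 / 0.4314 = 1210 N.

T ≈ 1210 N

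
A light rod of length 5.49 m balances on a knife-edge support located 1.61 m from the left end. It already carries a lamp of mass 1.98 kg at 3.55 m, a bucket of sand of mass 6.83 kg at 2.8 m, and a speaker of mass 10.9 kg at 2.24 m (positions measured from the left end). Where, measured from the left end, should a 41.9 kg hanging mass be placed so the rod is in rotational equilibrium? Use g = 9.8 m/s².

x ≈ 1.16 m from the left end

Taking torques about the knife-edge support (at 1.61 m from the left end):
Lamp: 1.98 × 9.8 = 19.4 N down at 3.55 m → arm 1.94 m, τ = 19.4 × 1.94 = 37.64 N·m clockwise.
Bucket of sand: 6.83 × 9.8 = 66.93 N down at 2.8 m → arm 1.19 m, τ = 66.93 × 1.19 = 79.65 N·m clockwise.
Speaker: 10.9 × 9.8 = 106.8 N down at 2.24 m → arm 0.63 m, τ = 106.8 × 0.63 = 67.28 N·m clockwise.
Net moment of existing loads = 184.6 N·m clockwise.
The hanging mass weighs 41.9 × 9.8 = 410.6 N and must supply an equal counterclockwise moment, so its lever arm about the knife-edge support is 184.6 / 410.6 = 0.45 m.
That puts it at 1.61 − 0.45 = 1.16 m from the left end.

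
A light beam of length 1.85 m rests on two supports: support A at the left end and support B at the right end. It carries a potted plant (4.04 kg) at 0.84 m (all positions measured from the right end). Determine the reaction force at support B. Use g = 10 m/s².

Sum moments about support A (its reaction then has zero moment arm).
Potted plant: 4.04 × 10 = 40.4 N down at 0.84 m → arm 1.01 m, τ = 40.4 × 1.01 = 40.8 N·m clockwise.
Net load moment about support A = 40.8 N·m clockwise.
Reaction R at support B is upward at 0 m, arm 1.85 m → moment R × 1.85 counterclockwise.
Balancing moments: R × 1.85 = 40.8, giving R = 22.1 N.

R_B ≈ 22.1 N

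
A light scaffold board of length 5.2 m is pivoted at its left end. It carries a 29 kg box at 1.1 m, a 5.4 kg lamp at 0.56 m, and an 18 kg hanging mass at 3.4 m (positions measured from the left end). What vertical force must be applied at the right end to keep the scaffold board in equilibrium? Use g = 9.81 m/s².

F ≈ 181 N

Choose the left end as the axis so the unknown pivot reaction has zero arm there.
Box: 29 × 9.81 = 284.5 N down at 1.1 m → arm 1.1 m, τ = 284.5 × 1.1 = 313 N·m clockwise.
Lamp: 5.4 × 9.81 = 52.97 N down at 0.56 m → arm 0.56 m, τ = 52.97 × 0.56 = 29.66 N·m clockwise.
Hanging mass: 18 × 9.81 = 176.6 N down at 3.4 m → arm 3.4 m, τ = 176.6 × 3.4 = 600.4 N·m clockwise.
Net moment of the loads = 943.1 N·m clockwise.
The upward force F acts at the right end, arm 5.2 m, giving F × 5.2 counterclockwise.
For rotational equilibrium, F × 5.2 = 943.1, so F = 943.1 / 5.2 = 181 N.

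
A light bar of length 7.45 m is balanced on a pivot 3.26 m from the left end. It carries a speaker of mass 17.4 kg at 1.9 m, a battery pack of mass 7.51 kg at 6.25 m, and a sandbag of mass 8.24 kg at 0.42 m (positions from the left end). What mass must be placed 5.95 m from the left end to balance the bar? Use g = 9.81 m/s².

m ≈ 9.15 kg

Choose the pivot (at 3.26 m from the left end) as the axis so the support reaction has zero arm there.
Speaker: 17.4 × 9.81 = 170.7 N down at 1.9 m → arm 1.36 m, τ = 170.7 × 1.36 = 232.2 N·m counterclockwise.
Battery pack: 7.51 × 9.81 = 73.67 N down at 6.25 m → arm 2.99 m, τ = 73.67 × 2.99 = 220.3 N·m clockwise.
Sandbag: 8.24 × 9.81 = 80.83 N down at 0.42 m → arm 2.84 m, τ = 80.83 × 2.84 = 229.6 N·m counterclockwise.
Net moment of known loads = 241.5 N·m counterclockwise.
An unknown mass m at 5.95 m has arm 2.69 m; its moment is m·g·2.69 clockwise.
For rotational equilibrium, m × 9.81 × 2.69 = 241.5, so m = 241.5 / (9.81 × 2.69) = 9.15 kg.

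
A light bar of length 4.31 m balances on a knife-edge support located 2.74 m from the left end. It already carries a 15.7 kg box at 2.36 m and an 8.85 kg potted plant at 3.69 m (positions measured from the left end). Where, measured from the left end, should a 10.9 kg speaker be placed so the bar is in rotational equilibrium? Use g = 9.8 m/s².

x ≈ 2.52 m from the left end

About the knife-edge support (at 2.74 m from the left end):
Box: 15.7 × 9.8 = 153.9 N down at 2.36 m → arm 0.38 m, τ = 153.9 × 0.38 = 58.48 N·m counterclockwise.
Potted plant: 8.85 × 9.8 = 86.73 N down at 3.69 m → arm 0.95 m, τ = 86.73 × 0.95 = 82.39 N·m clockwise.
Net moment of existing loads = 23.91 N·m clockwise.
The speaker weighs 10.9 × 9.8 = 106.8 N and must supply an equal counterclockwise moment, so its lever arm about the knife-edge support is 23.91 / 106.8 = 0.224 m.
That puts it at 2.74 − 0.224 = 2.52 m from the left end.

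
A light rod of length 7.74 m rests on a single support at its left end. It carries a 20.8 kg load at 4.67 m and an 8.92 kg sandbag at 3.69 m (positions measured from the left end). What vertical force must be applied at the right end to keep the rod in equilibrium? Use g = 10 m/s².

F ≈ 168 N

Sum moments about the left end (the unknown pivot reaction has zero arm there).
Load: 20.8 × 10 = 208 N down at 4.67 m → arm 4.67 m, τ = 208 × 4.67 = 971.4 N·m clockwise.
Sandbag: 8.92 × 10 = 89.2 N down at 3.69 m → arm 3.69 m, τ = 89.2 × 3.69 = 329.1 N·m clockwise.
Net moment of the loads = 1300 N·m clockwise.
The upward force F acts at the right end, arm 7.74 m, giving F × 7.74 counterclockwise.
Setting net torque to zero: F × 7.74 = 1300 → F = 1300 / 7.74 = 168 N.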